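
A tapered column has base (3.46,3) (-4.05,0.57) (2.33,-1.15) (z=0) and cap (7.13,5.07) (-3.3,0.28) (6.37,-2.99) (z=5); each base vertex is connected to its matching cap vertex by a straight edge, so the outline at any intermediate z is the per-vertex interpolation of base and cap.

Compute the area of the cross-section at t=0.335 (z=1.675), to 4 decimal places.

Area at t=0.335: 21.5521

Cross-section at t=0.335: each vertex is (1-t)·p0[i] + t·p1[i].
  v1: (1-0.335)·(3.46,3) + 0.335·(7.13,5.07) = (4.6894,3.6935)
  v2: (1-0.335)·(-4.05,0.57) + 0.335·(-3.3,0.28) = (-3.7988,0.4728)
  v3: (1-0.335)·(2.33,-1.15) + 0.335·(6.37,-2.99) = (3.6834,-1.7664)
Shoelace sum Σ(x_i·y_{i+1} − x_{i+1}·y_i):
  i=1: 4.6894·0.4728 − -3.7988·3.6935 = +16.2479 (running +16.2479)
  i=2: -3.7988·-1.7664 − 3.6834·0.4728 = +4.9684 (running +21.2163)
  i=3: 3.6834·3.6935 − 4.6894·-1.7664 = +21.8879 (running +43.1042)
Area = |Σ|/2 = |43.1042|/2 = 21.5521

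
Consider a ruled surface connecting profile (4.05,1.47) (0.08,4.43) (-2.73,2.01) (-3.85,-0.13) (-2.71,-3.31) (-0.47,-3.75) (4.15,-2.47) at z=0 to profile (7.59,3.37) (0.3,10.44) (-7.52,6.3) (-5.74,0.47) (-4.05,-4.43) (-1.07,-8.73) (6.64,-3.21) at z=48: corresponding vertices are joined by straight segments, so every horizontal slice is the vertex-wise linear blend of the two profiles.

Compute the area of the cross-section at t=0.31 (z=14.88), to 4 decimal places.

Area at t=0.31: 78.0434

Cross-section at t=0.31: each vertex is (1-t)·p0[i] + t·p1[i].
  v1: (1-0.31)·(4.05,1.47) + 0.31·(7.59,3.37) = (5.1474,2.0590)
  v2: (1-0.31)·(0.08,4.43) + 0.31·(0.3,10.44) = (0.1482,6.2931)
  v3: (1-0.31)·(-2.73,2.01) + 0.31·(-7.52,6.3) = (-4.2149,3.3399)
  v4: (1-0.31)·(-3.85,-0.13) + 0.31·(-5.74,0.47) = (-4.4359,0.0560)
  v5: (1-0.31)·(-2.71,-3.31) + 0.31·(-4.05,-4.43) = (-3.1254,-3.6572)
  v6: (1-0.31)·(-0.47,-3.75) + 0.31·(-1.07,-8.73) = (-0.6560,-5.2938)
  v7: (1-0.31)·(4.15,-2.47) + 0.31·(6.64,-3.21) = (4.9219,-2.6994)
Shoelace sum Σ(x_i·y_{i+1} − x_{i+1}·y_i):
  i=1: 5.1474·6.2931 − 0.1482·2.0590 = +32.0880 (running +32.0880)
  i=2: 0.1482·3.3399 − -4.2149·6.2931 = +27.0198 (running +59.1077)
  i=3: -4.2149·0.0560 − -4.4359·3.3399 = +14.5794 (running +73.6871)
  i=4: -4.4359·-3.6572 − -3.1254·0.0560 = +16.3980 (running +90.0851)
  i=5: -3.1254·-5.2938 − -0.6560·-3.6572 = +14.1461 (running +104.2313)
  i=6: -0.6560·-2.6994 − 4.9219·-5.2938 = +27.8264 (running +132.0576)
  i=7: 4.9219·2.0590 − 5.1474·-2.6994 = +24.0291 (running +156.0867)
Area = |Σ|/2 = |156.0867|/2 = 78.0434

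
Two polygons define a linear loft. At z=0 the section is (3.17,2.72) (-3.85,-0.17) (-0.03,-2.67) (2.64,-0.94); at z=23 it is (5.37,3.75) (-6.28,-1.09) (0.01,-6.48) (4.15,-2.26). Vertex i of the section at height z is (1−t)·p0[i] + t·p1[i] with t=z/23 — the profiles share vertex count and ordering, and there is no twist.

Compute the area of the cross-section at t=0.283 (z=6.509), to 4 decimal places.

Cross-section at t=0.283: each vertex is (1-t)·p0[i] + t·p1[i].
  v1: (1-0.283)·(3.17,2.72) + 0.283·(5.37,3.75) = (3.7926,3.0115)
  v2: (1-0.283)·(-3.85,-0.17) + 0.283·(-6.28,-1.09) = (-4.5377,-0.4304)
  v3: (1-0.283)·(-0.03,-2.67) + 0.283·(0.01,-6.48) = (-0.0187,-3.7482)
  v4: (1-0.283)·(2.64,-0.94) + 0.283·(4.15,-2.26) = (3.0673,-1.3136)
Shoelace sum Σ(x_i·y_{i+1} − x_{i+1}·y_i):
  i=1: 3.7926·-0.4304 − -4.5377·3.0115 = +12.0330 (running +12.0330)
  i=2: -4.5377·-3.7482 − -0.0187·-0.4304 = +17.0003 (running +29.0333)
  i=3: -0.0187·-1.3136 − 3.0673·-3.7482 = +11.5216 (running +40.5549)
  i=4: 3.0673·3.0115 − 3.7926·-1.3136 = +14.2190 (running +54.7739)
Area = |Σ|/2 = |54.7739|/2 = 27.3870

Area at t=0.283: 27.3870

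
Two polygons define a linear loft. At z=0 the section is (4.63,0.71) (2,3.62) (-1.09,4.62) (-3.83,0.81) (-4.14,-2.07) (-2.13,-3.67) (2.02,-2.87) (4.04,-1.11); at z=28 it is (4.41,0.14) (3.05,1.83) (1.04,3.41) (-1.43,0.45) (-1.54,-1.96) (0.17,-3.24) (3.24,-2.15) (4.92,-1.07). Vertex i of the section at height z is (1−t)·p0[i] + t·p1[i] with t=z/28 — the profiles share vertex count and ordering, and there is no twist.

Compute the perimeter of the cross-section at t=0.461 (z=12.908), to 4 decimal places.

Cross-section at t=0.461: each vertex is (1-t)·p0[i] + t·p1[i].
  v1: (1-0.461)·(4.63,0.71) + 0.461·(4.41,0.14) = (4.5286,0.4472)
  v2: (1-0.461)·(2,3.62) + 0.461·(3.05,1.83) = (2.4840,2.7948)
  v3: (1-0.461)·(-1.09,4.62) + 0.461·(1.04,3.41) = (-0.1081,4.0622)
  v4: (1-0.461)·(-3.83,0.81) + 0.461·(-1.43,0.45) = (-2.7236,0.6440)
  v5: (1-0.461)·(-4.14,-2.07) + 0.461·(-1.54,-1.96) = (-2.9414,-2.0193)
  v6: (1-0.461)·(-2.13,-3.67) + 0.461·(0.17,-3.24) = (-1.0697,-3.4718)
  v7: (1-0.461)·(2.02,-2.87) + 0.461·(3.24,-2.15) = (2.5824,-2.5381)
  v8: (1-0.461)·(4.04,-1.11) + 0.461·(4.92,-1.07) = (4.4457,-1.0916)
Perimeter = Σ |v_{i+1} − v_i|:
  edge 1→2: √(-2.0445² + 2.3476²) = 3.1131 (running 3.1131)
  edge 2→3: √(-2.5921² + 1.2674²) = 2.8854 (running 5.9984)
  edge 3→4: √(-2.6155² + -3.4181²) = 4.3040 (running 10.3025)
  edge 4→5: √(-0.2178² + -2.6633²) = 2.6722 (running 12.9747)
  edge 5→6: √(1.8717² + -1.4525²) = 2.3692 (running 15.3439)
  edge 6→7: √(3.6521² + 0.9337²) = 3.7696 (running 19.1135)
  edge 7→8: √(1.8633² + 1.4465²) = 2.3588 (running 21.4723)
  edge 8→1: √(0.0829² + 1.5388²) = 1.5410 (running 23.0133)
Perimeter = 23.0133

Perimeter at t=0.461: 23.0133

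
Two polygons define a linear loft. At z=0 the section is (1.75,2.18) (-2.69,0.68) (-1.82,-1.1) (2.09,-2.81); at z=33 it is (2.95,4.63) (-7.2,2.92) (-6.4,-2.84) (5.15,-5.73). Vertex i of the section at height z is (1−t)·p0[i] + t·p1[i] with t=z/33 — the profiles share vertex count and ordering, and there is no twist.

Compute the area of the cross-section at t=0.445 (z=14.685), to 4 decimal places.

Area at t=0.445: 38.7303

Cross-section at t=0.445: each vertex is (1-t)·p0[i] + t·p1[i].
  v1: (1-0.445)·(1.75,2.18) + 0.445·(2.95,4.63) = (2.2840,3.2702)
  v2: (1-0.445)·(-2.69,0.68) + 0.445·(-7.2,2.92) = (-4.6970,1.6768)
  v3: (1-0.445)·(-1.82,-1.1) + 0.445·(-6.4,-2.84) = (-3.8581,-1.8743)
  v4: (1-0.445)·(2.09,-2.81) + 0.445·(5.15,-5.73) = (3.4517,-4.1094)
Shoelace sum Σ(x_i·y_{i+1} − x_{i+1}·y_i):
  i=1: 2.2840·1.6768 − -4.6970·3.2702 = +19.1900 (running +19.1900)
  i=2: -4.6970·-1.8743 − -3.8581·1.6768 = +15.2728 (running +34.4628)
  i=3: -3.8581·-4.1094 − 3.4517·-1.8743 = +22.3240 (running +56.7868)
  i=4: 3.4517·3.2702 − 2.2840·-4.1094 = +20.6738 (running +77.4606)
Area = |Σ|/2 = |77.4606|/2 = 38.7303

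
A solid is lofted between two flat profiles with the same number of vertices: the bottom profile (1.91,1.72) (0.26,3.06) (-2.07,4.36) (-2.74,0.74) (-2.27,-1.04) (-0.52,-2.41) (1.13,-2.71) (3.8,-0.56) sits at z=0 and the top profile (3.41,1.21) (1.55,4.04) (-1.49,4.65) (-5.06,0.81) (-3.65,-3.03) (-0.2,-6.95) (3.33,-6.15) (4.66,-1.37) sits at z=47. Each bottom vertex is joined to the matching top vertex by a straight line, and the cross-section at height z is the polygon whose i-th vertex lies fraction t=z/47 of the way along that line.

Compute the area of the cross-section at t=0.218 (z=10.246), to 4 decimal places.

Cross-section at t=0.218: each vertex is (1-t)·p0[i] + t·p1[i].
  v1: (1-0.218)·(1.91,1.72) + 0.218·(3.41,1.21) = (2.2370,1.6088)
  v2: (1-0.218)·(0.26,3.06) + 0.218·(1.55,4.04) = (0.5412,3.2736)
  v3: (1-0.218)·(-2.07,4.36) + 0.218·(-1.49,4.65) = (-1.9436,4.4232)
  v4: (1-0.218)·(-2.74,0.74) + 0.218·(-5.06,0.81) = (-3.2458,0.7553)
  v5: (1-0.218)·(-2.27,-1.04) + 0.218·(-3.65,-3.03) = (-2.5708,-1.4738)
  v6: (1-0.218)·(-0.52,-2.41) + 0.218·(-0.2,-6.95) = (-0.4502,-3.3997)
  v7: (1-0.218)·(1.13,-2.71) + 0.218·(3.33,-6.15) = (1.6096,-3.4599)
  v8: (1-0.218)·(3.8,-0.56) + 0.218·(4.66,-1.37) = (3.9875,-0.7366)
Shoelace sum Σ(x_i·y_{i+1} − x_{i+1}·y_i):
  i=1: 2.2370·3.2736 − 0.5412·1.6088 = +6.4524 (running +6.4524)
  i=2: 0.5412·4.4232 − -1.9436·3.2736 = +8.7565 (running +15.2089)
  i=3: -1.9436·0.7553 − -3.2458·4.4232 = +12.8888 (running +28.0977)
  i=4: -3.2458·-1.4738 − -2.5708·0.7553 = +6.7253 (running +34.8230)
  i=5: -2.5708·-3.3997 − -0.4502·-1.4738 = +8.0766 (running +42.8996)
  i=6: -0.4502·-3.4599 − 1.6096·-3.3997 = +7.0300 (running +49.9295)
  i=7: 1.6096·-0.7366 − 3.9875·-3.4599 = +12.6108 (running +62.5403)
  i=8: 3.9875·1.6088 − 2.2370·-0.7366 = +8.0629 (running +70.6032)
Area = |Σ|/2 = |70.6032|/2 = 35.3016

Area at t=0.218: 35.3016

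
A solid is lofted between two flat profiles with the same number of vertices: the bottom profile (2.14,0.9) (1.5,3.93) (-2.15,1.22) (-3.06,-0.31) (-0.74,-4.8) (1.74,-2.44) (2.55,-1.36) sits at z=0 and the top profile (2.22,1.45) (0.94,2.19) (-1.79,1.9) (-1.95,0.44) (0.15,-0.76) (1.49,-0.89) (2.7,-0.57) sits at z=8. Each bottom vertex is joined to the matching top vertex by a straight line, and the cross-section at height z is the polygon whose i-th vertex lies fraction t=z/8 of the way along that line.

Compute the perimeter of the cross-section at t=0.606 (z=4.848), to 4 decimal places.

Cross-section at t=0.606: each vertex is (1-t)·p0[i] + t·p1[i].
  v1: (1-0.606)·(2.14,0.9) + 0.606·(2.22,1.45) = (2.1885,1.2333)
  v2: (1-0.606)·(1.5,3.93) + 0.606·(0.94,2.19) = (1.1606,2.8756)
  v3: (1-0.606)·(-2.15,1.22) + 0.606·(-1.79,1.9) = (-1.9318,1.6321)
  v4: (1-0.606)·(-3.06,-0.31) + 0.606·(-1.95,0.44) = (-2.3873,0.1445)
  v5: (1-0.606)·(-0.74,-4.8) + 0.606·(0.15,-0.76) = (-0.2007,-2.3518)
  v6: (1-0.606)·(1.74,-2.44) + 0.606·(1.49,-0.89) = (1.5885,-1.5007)
  v7: (1-0.606)·(2.55,-1.36) + 0.606·(2.7,-0.57) = (2.6409,-0.8813)
Perimeter = Σ |v_{i+1} − v_i|:
  edge 1→2: √(-1.0278² + 1.6423²) = 1.9374 (running 1.9374)
  edge 2→3: √(-3.0925² + -1.2435²) = 3.3331 (running 5.2705)
  edge 3→4: √(-0.4555² + -1.4876²) = 1.5558 (running 6.8263)
  edge 4→5: √(2.1867² + -2.4963²) = 3.3186 (running 10.1448)
  edge 5→6: √(1.7892² + 0.8511²) = 1.9813 (running 12.1261)
  edge 6→7: √(1.0524² + 0.6194²) = 1.2212 (running 13.3473)
  edge 7→1: √(-0.4524² + 2.1146²) = 2.1624 (running 15.5097)
Perimeter = 15.5097

Perimeter at t=0.606: 15.5097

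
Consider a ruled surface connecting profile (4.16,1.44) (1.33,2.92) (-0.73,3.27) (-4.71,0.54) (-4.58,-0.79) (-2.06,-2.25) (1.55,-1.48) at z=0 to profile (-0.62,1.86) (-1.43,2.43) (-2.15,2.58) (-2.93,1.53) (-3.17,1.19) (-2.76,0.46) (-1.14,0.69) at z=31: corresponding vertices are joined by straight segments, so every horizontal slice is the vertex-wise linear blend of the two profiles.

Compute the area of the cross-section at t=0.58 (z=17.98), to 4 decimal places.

Area at t=0.58: 11.6962

Cross-section at t=0.58: each vertex is (1-t)·p0[i] + t·p1[i].
  v1: (1-0.58)·(4.16,1.44) + 0.58·(-0.62,1.86) = (1.3876,1.6836)
  v2: (1-0.58)·(1.33,2.92) + 0.58·(-1.43,2.43) = (-0.2708,2.6358)
  v3: (1-0.58)·(-0.73,3.27) + 0.58·(-2.15,2.58) = (-1.5536,2.8698)
  v4: (1-0.58)·(-4.71,0.54) + 0.58·(-2.93,1.53) = (-3.6776,1.1142)
  v5: (1-0.58)·(-4.58,-0.79) + 0.58·(-3.17,1.19) = (-3.7622,0.3584)
  v6: (1-0.58)·(-2.06,-2.25) + 0.58·(-2.76,0.46) = (-2.4660,-0.6782)
  v7: (1-0.58)·(1.55,-1.48) + 0.58·(-1.14,0.69) = (-0.0102,-0.2214)
Shoelace sum Σ(x_i·y_{i+1} − x_{i+1}·y_i):
  i=1: 1.3876·2.6358 − -0.2708·1.6836 = +4.1134 (running +4.1134)
  i=2: -0.2708·2.8698 − -1.5536·2.6358 = +3.3178 (running +7.4312)
  i=3: -1.5536·1.1142 − -3.6776·2.8698 = +8.8230 (running +16.2541)
  i=4: -3.6776·0.3584 − -3.7622·1.1142 = +2.8738 (running +19.1279)
  i=5: -3.7622·-0.6782 − -2.4660·0.3584 = +3.4353 (running +22.5633)
  i=6: -2.4660·-0.2214 − -0.0102·-0.6782 = +0.5391 (running +23.1023)
  i=7: -0.0102·1.6836 − 1.3876·-0.2214 = +0.2900 (running +23.3924)
Area = |Σ|/2 = |23.3924|/2 = 11.6962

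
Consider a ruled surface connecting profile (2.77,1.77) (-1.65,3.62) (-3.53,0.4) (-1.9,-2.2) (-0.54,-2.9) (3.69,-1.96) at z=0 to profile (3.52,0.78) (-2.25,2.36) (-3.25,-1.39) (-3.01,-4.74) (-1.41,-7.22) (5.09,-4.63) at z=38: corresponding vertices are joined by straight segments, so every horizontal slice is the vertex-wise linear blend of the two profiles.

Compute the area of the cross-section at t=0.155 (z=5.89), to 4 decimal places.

Cross-section at t=0.155: each vertex is (1-t)·p0[i] + t·p1[i].
  v1: (1-0.155)·(2.77,1.77) + 0.155·(3.52,0.78) = (2.8862,1.6165)
  v2: (1-0.155)·(-1.65,3.62) + 0.155·(-2.25,2.36) = (-1.7430,3.4247)
  v3: (1-0.155)·(-3.53,0.4) + 0.155·(-3.25,-1.39) = (-3.4866,0.1226)
  v4: (1-0.155)·(-1.9,-2.2) + 0.155·(-3.01,-4.74) = (-2.0720,-2.5937)
  v5: (1-0.155)·(-0.54,-2.9) + 0.155·(-1.41,-7.22) = (-0.6749,-3.5696)
  v6: (1-0.155)·(3.69,-1.96) + 0.155·(5.09,-4.63) = (3.9070,-2.3739)
Shoelace sum Σ(x_i·y_{i+1} − x_{i+1}·y_i):
  i=1: 2.8862·3.4247 − -1.7430·1.6165 = +12.7022 (running +12.7022)
  i=2: -1.7430·0.1226 − -3.4866·3.4247 = +11.7270 (running +24.4291)
  i=3: -3.4866·-2.5937 − -2.0720·0.1226 = +9.2971 (running +33.7263)
  i=4: -2.0720·-3.5696 − -0.6749·-2.5937 = +5.6460 (running +39.3723)
  i=5: -0.6749·-2.3739 − 3.9070·-3.5696 = +15.5484 (running +54.9207)
  i=6: 3.9070·1.6165 − 2.8862·-2.3739 = +13.1674 (running +68.0881)
Area = |Σ|/2 = |68.0881|/2 = 34.0441

Area at t=0.155: 34.0441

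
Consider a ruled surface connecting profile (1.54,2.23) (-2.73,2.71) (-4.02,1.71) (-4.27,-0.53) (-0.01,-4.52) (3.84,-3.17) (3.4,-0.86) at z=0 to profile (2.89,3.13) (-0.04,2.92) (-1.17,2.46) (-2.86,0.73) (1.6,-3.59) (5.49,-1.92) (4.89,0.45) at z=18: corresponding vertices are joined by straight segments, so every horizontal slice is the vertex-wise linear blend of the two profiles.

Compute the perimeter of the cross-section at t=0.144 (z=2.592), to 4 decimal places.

Cross-section at t=0.144: each vertex is (1-t)·p0[i] + t·p1[i].
  v1: (1-0.144)·(1.54,2.23) + 0.144·(2.89,3.13) = (1.7344,2.3596)
  v2: (1-0.144)·(-2.73,2.71) + 0.144·(-0.04,2.92) = (-2.3426,2.7402)
  v3: (1-0.144)·(-4.02,1.71) + 0.144·(-1.17,2.46) = (-3.6096,1.8180)
  v4: (1-0.144)·(-4.27,-0.53) + 0.144·(-2.86,0.73) = (-4.0670,-0.3486)
  v5: (1-0.144)·(-0.01,-4.52) + 0.144·(1.6,-3.59) = (0.2218,-4.3861)
  v6: (1-0.144)·(3.84,-3.17) + 0.144·(5.49,-1.92) = (4.0776,-2.9900)
  v7: (1-0.144)·(3.4,-0.86) + 0.144·(4.89,0.45) = (3.6146,-0.6714)
Perimeter = Σ |v_{i+1} − v_i|:
  edge 1→2: √(-4.0770² + 0.3806²) = 4.0948 (running 4.0948)
  edge 2→3: √(-1.2670² + -0.9222²) = 1.5671 (running 5.6618)
  edge 3→4: √(-0.4574² + -2.1666²) = 2.2143 (running 7.8762)
  edge 4→5: √(4.2888² + -4.0375²) = 5.8903 (running 13.7664)
  edge 5→6: √(3.8558² + 1.3961²) = 4.1007 (running 17.8672)
  edge 6→7: √(-0.4630² + 2.3186²) = 2.3644 (running 20.2316)
  edge 7→1: √(-1.8802² + 3.0310²) = 3.5668 (running 23.7983)
Perimeter = 23.7983

Perimeter at t=0.144: 23.7983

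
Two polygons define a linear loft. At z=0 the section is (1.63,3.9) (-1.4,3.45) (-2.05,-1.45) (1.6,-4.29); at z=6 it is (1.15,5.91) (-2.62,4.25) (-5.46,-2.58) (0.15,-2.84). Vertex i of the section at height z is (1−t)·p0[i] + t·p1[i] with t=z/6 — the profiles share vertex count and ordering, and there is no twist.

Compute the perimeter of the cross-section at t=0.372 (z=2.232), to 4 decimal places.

Cross-section at t=0.372: each vertex is (1-t)·p0[i] + t·p1[i].
  v1: (1-0.372)·(1.63,3.9) + 0.372·(1.15,5.91) = (1.4514,4.6477)
  v2: (1-0.372)·(-1.4,3.45) + 0.372·(-2.62,4.25) = (-1.8538,3.7476)
  v3: (1-0.372)·(-2.05,-1.45) + 0.372·(-5.46,-2.58) = (-3.3185,-1.8704)
  v4: (1-0.372)·(1.6,-4.29) + 0.372·(0.15,-2.84) = (1.0606,-3.7506)
Perimeter = Σ |v_{i+1} − v_i|:
  edge 1→2: √(-3.3053² + -0.9001²) = 3.4257 (running 3.4257)
  edge 2→3: √(-1.4647² + -5.6180²) = 5.8058 (running 9.2314)
  edge 3→4: √(4.3791² + -1.8802²) = 4.7657 (running 13.9971)
  edge 4→1: √(0.3908² + 8.3983²) = 8.4074 (running 22.4045)
Perimeter = 22.4045

Perimeter at t=0.372: 22.4045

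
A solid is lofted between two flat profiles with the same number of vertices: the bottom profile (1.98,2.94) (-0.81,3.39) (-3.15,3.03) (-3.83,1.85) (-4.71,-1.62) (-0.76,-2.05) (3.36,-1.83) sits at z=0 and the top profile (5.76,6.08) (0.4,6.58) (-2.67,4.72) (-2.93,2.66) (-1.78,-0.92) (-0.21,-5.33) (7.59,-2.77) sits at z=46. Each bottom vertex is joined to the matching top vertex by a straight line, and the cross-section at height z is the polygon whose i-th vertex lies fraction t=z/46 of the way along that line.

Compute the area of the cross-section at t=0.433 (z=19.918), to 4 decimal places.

Cross-section at t=0.433: each vertex is (1-t)·p0[i] + t·p1[i].
  v1: (1-0.433)·(1.98,2.94) + 0.433·(5.76,6.08) = (3.6167,4.2996)
  v2: (1-0.433)·(-0.81,3.39) + 0.433·(0.4,6.58) = (-0.2861,4.7713)
  v3: (1-0.433)·(-3.15,3.03) + 0.433·(-2.67,4.72) = (-2.9422,3.7618)
  v4: (1-0.433)·(-3.83,1.85) + 0.433·(-2.93,2.66) = (-3.4403,2.2007)
  v5: (1-0.433)·(-4.71,-1.62) + 0.433·(-1.78,-0.92) = (-3.4413,-1.3169)
  v6: (1-0.433)·(-0.76,-2.05) + 0.433·(-0.21,-5.33) = (-0.5218,-3.4702)
  v7: (1-0.433)·(3.36,-1.83) + 0.433·(7.59,-2.77) = (5.1916,-2.2370)
Shoelace sum Σ(x_i·y_{i+1} − x_{i+1}·y_i):
  i=1: 3.6167·4.7713 − -0.2861·4.2996 = +18.4864 (running +18.4864)
  i=2: -0.2861·3.7618 − -2.9422·4.7713 = +12.9617 (running +31.4481)
  i=3: -2.9422·2.2007 − -3.4403·3.7618 = +6.4667 (running +37.9149)
  i=4: -3.4403·-1.3169 − -3.4413·2.2007 = +12.1039 (running +50.0188)
  i=5: -3.4413·-3.4702 − -0.5218·-1.3169 = +11.2549 (running +61.2737)
  i=6: -0.5218·-2.2370 − 5.1916·-3.4702 = +19.1835 (running +80.4572)
  i=7: 5.1916·4.2996 − 3.6167·-2.2370 = +30.4126 (running +110.8698)
Area = |Σ|/2 = |110.8698|/2 = 55.4349

Area at t=0.433: 55.4349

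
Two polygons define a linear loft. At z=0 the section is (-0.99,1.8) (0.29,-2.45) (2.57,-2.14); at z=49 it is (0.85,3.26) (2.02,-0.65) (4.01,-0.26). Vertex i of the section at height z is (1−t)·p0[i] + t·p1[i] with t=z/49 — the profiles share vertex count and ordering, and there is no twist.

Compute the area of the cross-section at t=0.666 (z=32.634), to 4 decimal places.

Cross-section at t=0.666: each vertex is (1-t)·p0[i] + t·p1[i].
  v1: (1-0.666)·(-0.99,1.8) + 0.666·(0.85,3.26) = (0.2354,2.7724)
  v2: (1-0.666)·(0.29,-2.45) + 0.666·(2.02,-0.65) = (1.4422,-1.2512)
  v3: (1-0.666)·(2.57,-2.14) + 0.666·(4.01,-0.26) = (3.5290,-0.8879)
Shoelace sum Σ(x_i·y_{i+1} − x_{i+1}·y_i):
  i=1: 0.2354·-1.2512 − 1.4422·2.7724 = -4.2928 (running -4.2928)
  i=2: 1.4422·-0.8879 − 3.5290·-1.2512 = +3.1350 (running -1.1578)
  i=3: 3.5290·2.7724 − 0.2354·-0.8879 = +9.9928 (running +8.8350)
Area = |Σ|/2 = |8.8350|/2 = 4.4175

Area at t=0.666: 4.4175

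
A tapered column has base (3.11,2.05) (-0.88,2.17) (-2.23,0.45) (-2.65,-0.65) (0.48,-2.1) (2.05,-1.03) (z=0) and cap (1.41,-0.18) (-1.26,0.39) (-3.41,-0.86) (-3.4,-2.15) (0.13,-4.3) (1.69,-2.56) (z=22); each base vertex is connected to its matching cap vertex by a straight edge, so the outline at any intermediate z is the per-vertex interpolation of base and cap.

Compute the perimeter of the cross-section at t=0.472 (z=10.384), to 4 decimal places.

Cross-section at t=0.472: each vertex is (1-t)·p0[i] + t·p1[i].
  v1: (1-0.472)·(3.11,2.05) + 0.472·(1.41,-0.18) = (2.3076,0.9974)
  v2: (1-0.472)·(-0.88,2.17) + 0.472·(-1.26,0.39) = (-1.0594,1.3298)
  v3: (1-0.472)·(-2.23,0.45) + 0.472·(-3.41,-0.86) = (-2.7870,-0.1683)
  v4: (1-0.472)·(-2.65,-0.65) + 0.472·(-3.4,-2.15) = (-3.0040,-1.3580)
  v5: (1-0.472)·(0.48,-2.1) + 0.472·(0.13,-4.3) = (0.3148,-3.1384)
  v6: (1-0.472)·(2.05,-1.03) + 0.472·(1.69,-2.56) = (1.8801,-1.7522)
Perimeter = Σ |v_{i+1} − v_i|:
  edge 1→2: √(-3.3670² + 0.3324²) = 3.3833 (running 3.3833)
  edge 2→3: √(-1.7276² + -1.4982²) = 2.2867 (running 5.6700)
  edge 3→4: √(-0.2170² + -1.1897²) = 1.2093 (running 6.8794)
  edge 4→5: √(3.3188² + -1.7804²) = 3.7662 (running 10.6456)
  edge 5→6: √(1.5653² + 1.3862²) = 2.0909 (running 12.7364)
  edge 6→1: √(0.4275² + 2.7496²) = 2.7826 (running 15.5191)
Perimeter = 15.5191

Perimeter at t=0.472: 15.5191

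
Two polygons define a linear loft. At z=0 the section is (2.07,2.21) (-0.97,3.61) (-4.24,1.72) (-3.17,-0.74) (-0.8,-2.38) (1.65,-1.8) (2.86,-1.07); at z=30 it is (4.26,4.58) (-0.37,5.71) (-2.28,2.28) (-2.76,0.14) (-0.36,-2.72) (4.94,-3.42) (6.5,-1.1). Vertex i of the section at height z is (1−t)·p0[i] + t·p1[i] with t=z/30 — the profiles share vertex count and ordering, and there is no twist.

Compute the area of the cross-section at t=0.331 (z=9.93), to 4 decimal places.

Cross-section at t=0.331: each vertex is (1-t)·p0[i] + t·p1[i].
  v1: (1-0.331)·(2.07,2.21) + 0.331·(4.26,4.58) = (2.7949,2.9945)
  v2: (1-0.331)·(-0.97,3.61) + 0.331·(-0.37,5.71) = (-0.7714,4.3051)
  v3: (1-0.331)·(-4.24,1.72) + 0.331·(-2.28,2.28) = (-3.5912,1.9054)
  v4: (1-0.331)·(-3.17,-0.74) + 0.331·(-2.76,0.14) = (-3.0343,-0.4487)
  v5: (1-0.331)·(-0.8,-2.38) + 0.331·(-0.36,-2.72) = (-0.6544,-2.4925)
  v6: (1-0.331)·(1.65,-1.8) + 0.331·(4.94,-3.42) = (2.7390,-2.3362)
  v7: (1-0.331)·(2.86,-1.07) + 0.331·(6.5,-1.1) = (4.0648,-1.0799)
Shoelace sum Σ(x_i·y_{i+1} − x_{i+1}·y_i):
  i=1: 2.7949·4.3051 − -0.7714·2.9945 = +14.3422 (running +14.3422)
  i=2: -0.7714·1.9054 − -3.5912·4.3051 = +13.9909 (running +28.3331)
  i=3: -3.5912·-0.4487 − -3.0343·1.9054 = +7.3929 (running +35.7259)
  i=4: -3.0343·-2.4925 − -0.6544·-0.4487 = +7.2695 (running +42.9954)
  i=5: -0.6544·-2.3362 − 2.7390·-2.4925 = +8.3558 (running +51.3512)
  i=6: 2.7390·-1.0799 − 4.0648·-2.3362 = +6.5384 (running +57.8896)
  i=7: 4.0648·2.9945 − 2.7949·-1.0799 = +15.1903 (running +73.0799)
Area = |Σ|/2 = |73.0799|/2 = 36.5400

Area at t=0.331: 36.5400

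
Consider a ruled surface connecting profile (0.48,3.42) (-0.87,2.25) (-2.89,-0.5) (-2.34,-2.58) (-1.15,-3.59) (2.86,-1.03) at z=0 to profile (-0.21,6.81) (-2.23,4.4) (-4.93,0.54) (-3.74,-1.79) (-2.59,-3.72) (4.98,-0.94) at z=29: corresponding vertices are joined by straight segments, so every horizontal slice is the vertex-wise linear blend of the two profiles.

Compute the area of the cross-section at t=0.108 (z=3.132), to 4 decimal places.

Cross-section at t=0.108: each vertex is (1-t)·p0[i] + t·p1[i].
  v1: (1-0.108)·(0.48,3.42) + 0.108·(-0.21,6.81) = (0.4055,3.7861)
  v2: (1-0.108)·(-0.87,2.25) + 0.108·(-2.23,4.4) = (-1.0169,2.4822)
  v3: (1-0.108)·(-2.89,-0.5) + 0.108·(-4.93,0.54) = (-3.1103,-0.3877)
  v4: (1-0.108)·(-2.34,-2.58) + 0.108·(-3.74,-1.79) = (-2.4912,-2.4947)
  v5: (1-0.108)·(-1.15,-3.59) + 0.108·(-2.59,-3.72) = (-1.3055,-3.6040)
  v6: (1-0.108)·(2.86,-1.03) + 0.108·(4.98,-0.94) = (3.0890,-1.0203)
Shoelace sum Σ(x_i·y_{i+1} − x_{i+1}·y_i):
  i=1: 0.4055·2.4822 − -1.0169·3.7861 = +4.8565 (running +4.8565)
  i=2: -1.0169·-0.3877 − -3.1103·2.4822 = +8.1147 (running +12.9712)
  i=3: -3.1103·-2.4947 − -2.4912·-0.3877 = +6.7935 (running +19.7646)
  i=4: -2.4912·-3.6040 − -1.3055·-2.4947 = +5.7215 (running +25.4862)
  i=5: -1.3055·-1.0203 − 3.0890·-3.6040 = +12.4647 (running +37.9509)
  i=6: 3.0890·3.7861 − 0.4055·-1.0203 = +12.1089 (running +50.0598)
Area = |Σ|/2 = |50.0598|/2 = 25.0299

Area at t=0.108: 25.0299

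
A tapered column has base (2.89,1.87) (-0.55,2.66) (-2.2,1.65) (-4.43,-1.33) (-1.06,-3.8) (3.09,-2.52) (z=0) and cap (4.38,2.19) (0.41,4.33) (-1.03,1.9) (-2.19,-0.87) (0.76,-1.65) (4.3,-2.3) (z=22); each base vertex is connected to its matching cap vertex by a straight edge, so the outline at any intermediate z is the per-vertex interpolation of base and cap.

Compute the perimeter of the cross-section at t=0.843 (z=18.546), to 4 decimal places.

Perimeter at t=0.843: 21.4125

Cross-section at t=0.843: each vertex is (1-t)·p0[i] + t·p1[i].
  v1: (1-0.843)·(2.89,1.87) + 0.843·(4.38,2.19) = (4.1461,2.1398)
  v2: (1-0.843)·(-0.55,2.66) + 0.843·(0.41,4.33) = (0.2593,4.0678)
  v3: (1-0.843)·(-2.2,1.65) + 0.843·(-1.03,1.9) = (-1.2137,1.8607)
  v4: (1-0.843)·(-4.43,-1.33) + 0.843·(-2.19,-0.87) = (-2.5417,-0.9422)
  v5: (1-0.843)·(-1.06,-3.8) + 0.843·(0.76,-1.65) = (0.4743,-1.9876)
  v6: (1-0.843)·(3.09,-2.52) + 0.843·(4.3,-2.3) = (4.1100,-2.3345)
Perimeter = Σ |v_{i+1} − v_i|:
  edge 1→2: √(-3.8868² + 1.9280²) = 4.3387 (running 4.3387)
  edge 2→3: √(-1.4730² + -2.2071²) = 2.6534 (running 6.9922)
  edge 3→4: √(-1.3280² + -2.8030²) = 3.1016 (running 10.0938)
  edge 4→5: √(3.0159² + -1.0453²) = 3.1920 (running 13.2858)
  edge 5→6: √(3.6358² + -0.3470²) = 3.6523 (running 16.9381)
  edge 6→1: √(0.0360² + 4.4743²) = 4.4744 (running 21.4125)
Perimeter = 21.4125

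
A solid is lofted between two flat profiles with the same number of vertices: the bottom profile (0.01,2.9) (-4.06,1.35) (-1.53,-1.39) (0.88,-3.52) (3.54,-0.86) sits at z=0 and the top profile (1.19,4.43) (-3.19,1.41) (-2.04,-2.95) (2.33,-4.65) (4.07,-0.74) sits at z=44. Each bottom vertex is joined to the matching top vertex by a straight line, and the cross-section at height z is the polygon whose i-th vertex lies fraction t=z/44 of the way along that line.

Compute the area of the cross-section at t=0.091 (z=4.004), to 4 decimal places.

Cross-section at t=0.091: each vertex is (1-t)·p0[i] + t·p1[i].
  v1: (1-0.091)·(0.01,2.9) + 0.091·(1.19,4.43) = (0.1174,3.0392)
  v2: (1-0.091)·(-4.06,1.35) + 0.091·(-3.19,1.41) = (-3.9808,1.3555)
  v3: (1-0.091)·(-1.53,-1.39) + 0.091·(-2.04,-2.95) = (-1.5764,-1.5320)
  v4: (1-0.091)·(0.88,-3.52) + 0.091·(2.33,-4.65) = (1.0120,-3.6228)
  v5: (1-0.091)·(3.54,-0.86) + 0.091·(4.07,-0.74) = (3.5882,-0.8491)
Shoelace sum Σ(x_i·y_{i+1} − x_{i+1}·y_i):
  i=1: 0.1174·1.3555 − -3.9808·3.0392 = +12.2578 (running +12.2578)
  i=2: -3.9808·-1.5320 − -1.5764·1.3555 = +8.2352 (running +20.4930)
  i=3: -1.5764·-3.6228 − 1.0120·-1.5320 = +7.2613 (running +27.7543)
  i=4: 1.0120·-0.8491 − 3.5882·-3.6228 = +12.1403 (running +39.8946)
  i=5: 3.5882·3.0392 − 0.1174·-0.8491 = +11.0051 (running +50.8998)
Area = |Σ|/2 = |50.8998|/2 = 25.4499

Area at t=0.091: 25.4499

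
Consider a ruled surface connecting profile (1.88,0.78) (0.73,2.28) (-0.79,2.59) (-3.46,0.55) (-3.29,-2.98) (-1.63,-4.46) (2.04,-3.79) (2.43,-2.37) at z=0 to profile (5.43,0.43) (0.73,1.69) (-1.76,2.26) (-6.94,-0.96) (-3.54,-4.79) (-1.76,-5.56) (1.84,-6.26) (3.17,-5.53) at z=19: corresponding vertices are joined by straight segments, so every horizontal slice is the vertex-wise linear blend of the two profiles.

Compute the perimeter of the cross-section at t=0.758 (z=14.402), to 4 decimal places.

Perimeter at t=0.758: 28.9417

Cross-section at t=0.758: each vertex is (1-t)·p0[i] + t·p1[i].
  v1: (1-0.758)·(1.88,0.78) + 0.758·(5.43,0.43) = (4.5709,0.5147)
  v2: (1-0.758)·(0.73,2.28) + 0.758·(0.73,1.69) = (0.7300,1.8328)
  v3: (1-0.758)·(-0.79,2.59) + 0.758·(-1.76,2.26) = (-1.5253,2.3399)
  v4: (1-0.758)·(-3.46,0.55) + 0.758·(-6.94,-0.96) = (-6.0978,-0.5946)
  v5: (1-0.758)·(-3.29,-2.98) + 0.758·(-3.54,-4.79) = (-3.4795,-4.3520)
  v6: (1-0.758)·(-1.63,-4.46) + 0.758·(-1.76,-5.56) = (-1.7285,-5.2938)
  v7: (1-0.758)·(2.04,-3.79) + 0.758·(1.84,-6.26) = (1.8884,-5.6623)
  v8: (1-0.758)·(2.43,-2.37) + 0.758·(3.17,-5.53) = (2.9909,-4.7653)
Perimeter = Σ |v_{i+1} − v_i|:
  edge 1→2: √(-3.8409² + 1.3181²) = 4.0608 (running 4.0608)
  edge 2→3: √(-2.2553² + 0.5071²) = 2.3116 (running 6.3723)
  edge 3→4: √(-4.5726² + -2.9344²) = 5.4332 (running 11.8055)
  edge 4→5: √(2.6183² + -3.7574²) = 4.5797 (running 16.3852)
  edge 5→6: √(1.7510² + -0.9418²) = 1.9882 (running 18.3734)
  edge 6→7: √(3.6169² + -0.3685²) = 3.6357 (running 22.0091)
  edge 7→8: √(1.1025² + 0.8970²) = 1.4213 (running 23.4304)
  edge 8→1: √(1.5800² + 5.2800²) = 5.5113 (running 28.9417)
Perimeter = 28.9417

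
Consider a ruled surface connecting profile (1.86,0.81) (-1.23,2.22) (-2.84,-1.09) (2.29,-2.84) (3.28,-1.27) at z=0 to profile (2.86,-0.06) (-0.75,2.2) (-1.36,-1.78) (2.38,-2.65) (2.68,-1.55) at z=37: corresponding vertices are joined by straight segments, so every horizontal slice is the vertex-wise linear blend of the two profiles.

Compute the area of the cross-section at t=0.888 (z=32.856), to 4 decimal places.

Area at t=0.888: 13.4686

Cross-section at t=0.888: each vertex is (1-t)·p0[i] + t·p1[i].
  v1: (1-0.888)·(1.86,0.81) + 0.888·(2.86,-0.06) = (2.7480,0.0374)
  v2: (1-0.888)·(-1.23,2.22) + 0.888·(-0.75,2.2) = (-0.8038,2.2022)
  v3: (1-0.888)·(-2.84,-1.09) + 0.888·(-1.36,-1.78) = (-1.5258,-1.7027)
  v4: (1-0.888)·(2.29,-2.84) + 0.888·(2.38,-2.65) = (2.3699,-2.6713)
  v5: (1-0.888)·(3.28,-1.27) + 0.888·(2.68,-1.55) = (2.7472,-1.5186)
Shoelace sum Σ(x_i·y_{i+1} − x_{i+1}·y_i):
  i=1: 2.7480·2.2022 − -0.8038·0.0374 = +6.0818 (running +6.0818)
  i=2: -0.8038·-1.7027 − -1.5258·2.2022 = +4.7287 (running +10.8105)
  i=3: -1.5258·-2.6713 − 2.3699·-1.7027 = +8.1110 (running +18.9216)
  i=4: 2.3699·-1.5186 − 2.7472·-2.6713 = +3.7395 (running +22.6610)
  i=5: 2.7472·0.0374 − 2.7480·-1.5186 = +4.2761 (running +26.9371)
Area = |Σ|/2 = |26.9371|/2 = 13.4686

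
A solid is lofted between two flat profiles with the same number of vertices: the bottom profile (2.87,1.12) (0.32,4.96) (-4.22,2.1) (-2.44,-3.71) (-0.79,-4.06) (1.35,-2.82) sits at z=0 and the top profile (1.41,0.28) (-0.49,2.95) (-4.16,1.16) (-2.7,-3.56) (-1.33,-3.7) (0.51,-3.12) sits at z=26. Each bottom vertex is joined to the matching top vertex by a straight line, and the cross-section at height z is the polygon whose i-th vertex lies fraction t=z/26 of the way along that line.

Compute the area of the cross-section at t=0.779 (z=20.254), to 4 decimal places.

Cross-section at t=0.779: each vertex is (1-t)·p0[i] + t·p1[i].
  v1: (1-0.779)·(2.87,1.12) + 0.779·(1.41,0.28) = (1.7327,0.4656)
  v2: (1-0.779)·(0.32,4.96) + 0.779·(-0.49,2.95) = (-0.3110,3.3942)
  v3: (1-0.779)·(-4.22,2.1) + 0.779·(-4.16,1.16) = (-4.1733,1.3677)
  v4: (1-0.779)·(-2.44,-3.71) + 0.779·(-2.7,-3.56) = (-2.6425,-3.5931)
  v5: (1-0.779)·(-0.79,-4.06) + 0.779·(-1.33,-3.7) = (-1.2107,-3.7796)
  v6: (1-0.779)·(1.35,-2.82) + 0.779·(0.51,-3.12) = (0.6956,-3.0537)
Shoelace sum Σ(x_i·y_{i+1} − x_{i+1}·y_i):
  i=1: 1.7327·3.3942 − -0.3110·0.4656 = +6.0258 (running +6.0258)
  i=2: -0.3110·1.3677 − -4.1733·3.3942 = +13.7396 (running +19.7654)
  i=3: -4.1733·-3.5931 − -2.6425·1.3677 = +18.6095 (running +38.3748)
  i=4: -2.6425·-3.7796 − -1.2107·-3.5931 = +5.6376 (running +44.0124)
  i=5: -1.2107·-3.0537 − 0.6956·-3.7796 = +6.3262 (running +50.3386)
  i=6: 0.6956·0.4656 − 1.7327·-3.0537 = +5.6149 (running +55.9535)
Area = |Σ|/2 = |55.9535|/2 = 27.9768

Area at t=0.779: 27.9768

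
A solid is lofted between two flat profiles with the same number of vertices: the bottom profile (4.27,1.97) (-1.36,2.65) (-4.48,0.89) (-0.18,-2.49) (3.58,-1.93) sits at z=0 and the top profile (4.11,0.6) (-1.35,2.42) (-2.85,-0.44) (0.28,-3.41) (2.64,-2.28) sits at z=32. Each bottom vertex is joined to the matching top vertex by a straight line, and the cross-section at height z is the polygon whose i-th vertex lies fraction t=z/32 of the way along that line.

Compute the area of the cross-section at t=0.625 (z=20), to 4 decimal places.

Cross-section at t=0.625: each vertex is (1-t)·p0[i] + t·p1[i].
  v1: (1-0.625)·(4.27,1.97) + 0.625·(4.11,0.6) = (4.1700,1.1138)
  v2: (1-0.625)·(-1.36,2.65) + 0.625·(-1.35,2.42) = (-1.3538,2.5062)
  v3: (1-0.625)·(-4.48,0.89) + 0.625·(-2.85,-0.44) = (-3.4613,0.0587)
  v4: (1-0.625)·(-0.18,-2.49) + 0.625·(0.28,-3.41) = (0.1075,-3.0650)
  v5: (1-0.625)·(3.58,-1.93) + 0.625·(2.64,-2.28) = (2.9925,-2.1487)
Shoelace sum Σ(x_i·y_{i+1} − x_{i+1}·y_i):
  i=1: 4.1700·2.5062 − -1.3538·1.1138 = +11.9588 (running +11.9588)
  i=2: -1.3538·0.0587 − -3.4613·2.5062 = +8.5952 (running +20.5540)
  i=3: -3.4613·-3.0650 − 0.1075·0.0587 = +10.6024 (running +31.1564)
  i=4: 0.1075·-2.1487 − 2.9925·-3.0650 = +8.9410 (running +40.0975)
  i=5: 2.9925·1.1138 − 4.1700·-2.1487 = +12.2932 (running +52.3906)
Area = |Σ|/2 = |52.3906|/2 = 26.1953

Area at t=0.625: 26.1953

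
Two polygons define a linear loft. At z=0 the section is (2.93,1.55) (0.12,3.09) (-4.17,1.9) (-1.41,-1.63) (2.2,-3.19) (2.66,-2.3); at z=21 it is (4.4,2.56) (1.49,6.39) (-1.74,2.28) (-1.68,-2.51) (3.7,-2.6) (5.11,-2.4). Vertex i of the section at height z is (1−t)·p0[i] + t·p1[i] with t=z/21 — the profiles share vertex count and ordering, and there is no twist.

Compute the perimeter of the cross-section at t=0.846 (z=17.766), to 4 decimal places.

Perimeter at t=0.846: 25.3752

Cross-section at t=0.846: each vertex is (1-t)·p0[i] + t·p1[i].
  v1: (1-0.846)·(2.93,1.55) + 0.846·(4.4,2.56) = (4.1736,2.4045)
  v2: (1-0.846)·(0.12,3.09) + 0.846·(1.49,6.39) = (1.2790,5.8818)
  v3: (1-0.846)·(-4.17,1.9) + 0.846·(-1.74,2.28) = (-2.1142,2.2215)
  v4: (1-0.846)·(-1.41,-1.63) + 0.846·(-1.68,-2.51) = (-1.6384,-2.3745)
  v5: (1-0.846)·(2.2,-3.19) + 0.846·(3.7,-2.6) = (3.4690,-2.6909)
  v6: (1-0.846)·(2.66,-2.3) + 0.846·(5.11,-2.4) = (4.7327,-2.3846)
Perimeter = Σ |v_{i+1} − v_i|:
  edge 1→2: √(-2.8946² + 3.4773²) = 4.5244 (running 4.5244)
  edge 2→3: √(-3.3932² + -3.6603²) = 4.9912 (running 9.5156)
  edge 3→4: √(0.4758² + -4.5960²) = 4.6205 (running 14.1362)
  edge 4→5: √(5.1074² + -0.3164²) = 5.1172 (running 19.2534)
  edge 5→6: √(1.2637² + 0.3063²) = 1.3003 (running 20.5537)
  edge 6→1: √(-0.5591² + 4.7891²) = 4.8216 (running 25.3752)
Perimeter = 25.3752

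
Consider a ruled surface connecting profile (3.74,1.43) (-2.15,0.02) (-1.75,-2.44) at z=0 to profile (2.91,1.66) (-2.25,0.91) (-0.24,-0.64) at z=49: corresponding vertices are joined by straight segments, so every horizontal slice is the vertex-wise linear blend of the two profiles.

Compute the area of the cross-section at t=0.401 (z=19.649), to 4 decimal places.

Cross-section at t=0.401: each vertex is (1-t)·p0[i] + t·p1[i].
  v1: (1-0.401)·(3.74,1.43) + 0.401·(2.91,1.66) = (3.4072,1.5222)
  v2: (1-0.401)·(-2.15,0.02) + 0.401·(-2.25,0.91) = (-2.1901,0.3769)
  v3: (1-0.401)·(-1.75,-2.44) + 0.401·(-0.24,-0.64) = (-1.1445,-1.7182)
Shoelace sum Σ(x_i·y_{i+1} − x_{i+1}·y_i):
  i=1: 3.4072·0.3769 − -2.1901·1.5222 = +4.6180 (running +4.6180)
  i=2: -2.1901·-1.7182 − -1.1445·0.3769 = +4.1944 (running +8.8123)
  i=3: -1.1445·1.5222 − 3.4072·-1.7182 = +4.1120 (running +12.9244)
Area = |Σ|/2 = |12.9244|/2 = 6.4622

Area at t=0.401: 6.4622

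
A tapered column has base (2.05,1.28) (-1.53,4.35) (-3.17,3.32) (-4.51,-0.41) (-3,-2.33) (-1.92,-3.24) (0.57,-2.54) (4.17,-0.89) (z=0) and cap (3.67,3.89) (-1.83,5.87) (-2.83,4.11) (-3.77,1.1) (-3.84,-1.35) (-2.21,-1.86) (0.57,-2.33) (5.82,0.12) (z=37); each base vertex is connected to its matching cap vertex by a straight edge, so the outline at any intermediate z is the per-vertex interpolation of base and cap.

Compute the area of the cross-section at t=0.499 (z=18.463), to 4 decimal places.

Cross-section at t=0.499: each vertex is (1-t)·p0[i] + t·p1[i].
  v1: (1-0.499)·(2.05,1.28) + 0.499·(3.67,3.89) = (2.8584,2.5824)
  v2: (1-0.499)·(-1.53,4.35) + 0.499·(-1.83,5.87) = (-1.6797,5.1085)
  v3: (1-0.499)·(-3.17,3.32) + 0.499·(-2.83,4.11) = (-3.0003,3.7142)
  v4: (1-0.499)·(-4.51,-0.41) + 0.499·(-3.77,1.1) = (-4.1407,0.3435)
  v5: (1-0.499)·(-3,-2.33) + 0.499·(-3.84,-1.35) = (-3.4192,-1.8410)
  v6: (1-0.499)·(-1.92,-3.24) + 0.499·(-2.21,-1.86) = (-2.0647,-2.5514)
  v7: (1-0.499)·(0.57,-2.54) + 0.499·(0.57,-2.33) = (0.5700,-2.4352)
  v8: (1-0.499)·(4.17,-0.89) + 0.499·(5.82,0.12) = (4.9933,-0.3860)
Shoelace sum Σ(x_i·y_{i+1} − x_{i+1}·y_i):
  i=1: 2.8584·5.1085 − -1.6797·2.5824 = +18.9396 (running +18.9396)
  i=2: -1.6797·3.7142 − -3.0003·5.1085 = +9.0884 (running +28.0280)
  i=3: -3.0003·0.3435 − -4.1407·3.7142 = +14.3490 (running +42.3770)
  i=4: -4.1407·-1.8410 − -3.4192·0.3435 = +8.7975 (running +51.1745)
  i=5: -3.4192·-2.5514 − -2.0647·-1.8410 = +4.9225 (running +56.0970)
  i=6: -2.0647·-2.4352 − 0.5700·-2.5514 = +6.4823 (running +62.5793)
  i=7: 0.5700·-0.3860 − 4.9933·-2.4352 = +11.9398 (running +74.5191)
  i=8: 4.9933·2.5824 − 2.8584·-0.3860 = +13.9981 (running +88.5172)
Area = |Σ|/2 = |88.5172|/2 = 44.2586

Area at t=0.499: 44.2586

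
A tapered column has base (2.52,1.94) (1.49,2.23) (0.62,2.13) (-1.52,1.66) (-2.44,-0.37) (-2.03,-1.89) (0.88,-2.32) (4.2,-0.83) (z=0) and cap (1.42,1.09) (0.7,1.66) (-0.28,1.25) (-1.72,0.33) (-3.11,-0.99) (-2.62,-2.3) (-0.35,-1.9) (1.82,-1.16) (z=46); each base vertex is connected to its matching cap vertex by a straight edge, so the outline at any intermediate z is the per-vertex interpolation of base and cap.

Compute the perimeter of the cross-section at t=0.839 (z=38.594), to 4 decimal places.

Perimeter at t=0.839: 14.4063

Cross-section at t=0.839: each vertex is (1-t)·p0[i] + t·p1[i].
  v1: (1-0.839)·(2.52,1.94) + 0.839·(1.42,1.09) = (1.5971,1.2269)
  v2: (1-0.839)·(1.49,2.23) + 0.839·(0.7,1.66) = (0.8272,1.7518)
  v3: (1-0.839)·(0.62,2.13) + 0.839·(-0.28,1.25) = (-0.1351,1.3917)
  v4: (1-0.839)·(-1.52,1.66) + 0.839·(-1.72,0.33) = (-1.6878,0.5441)
  v5: (1-0.839)·(-2.44,-0.37) + 0.839·(-3.11,-0.99) = (-3.0021,-0.8902)
  v6: (1-0.839)·(-2.03,-1.89) + 0.839·(-2.62,-2.3) = (-2.5250,-2.2340)
  v7: (1-0.839)·(0.88,-2.32) + 0.839·(-0.35,-1.9) = (-0.1520,-1.9676)
  v8: (1-0.839)·(4.2,-0.83) + 0.839·(1.82,-1.16) = (2.2032,-1.1069)
Perimeter = Σ |v_{i+1} − v_i|:
  edge 1→2: √(-0.7699² + 0.5249²) = 0.9318 (running 0.9318)
  edge 2→3: √(-0.9623² + -0.3601²) = 1.0275 (running 1.9593)
  edge 3→4: √(-1.5527² + -0.8476²) = 1.7690 (running 3.7282)
  edge 4→5: √(-1.3143² + -1.4343²) = 1.9454 (running 5.6737)
  edge 5→6: √(0.4771² + -1.3438²) = 1.4260 (running 7.0997)
  edge 6→7: √(2.3730² + 0.2664²) = 2.3879 (running 9.4876)
  edge 7→8: √(2.3552² + 0.8608²) = 2.5075 (running 11.9951)
  edge 8→1: √(-0.6061² + 2.3337²) = 2.4111 (running 14.4063)
Perimeter = 14.4063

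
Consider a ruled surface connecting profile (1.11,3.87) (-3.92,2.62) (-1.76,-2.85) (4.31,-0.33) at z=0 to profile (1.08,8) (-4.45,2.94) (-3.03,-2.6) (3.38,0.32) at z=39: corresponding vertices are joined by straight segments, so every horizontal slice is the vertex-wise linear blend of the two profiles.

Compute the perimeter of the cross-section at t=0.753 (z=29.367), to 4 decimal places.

Perimeter at t=0.753: 26.7458

Cross-section at t=0.753: each vertex is (1-t)·p0[i] + t·p1[i].
  v1: (1-0.753)·(1.11,3.87) + 0.753·(1.08,8) = (1.0874,6.9799)
  v2: (1-0.753)·(-3.92,2.62) + 0.753·(-4.45,2.94) = (-4.3191,2.8610)
  v3: (1-0.753)·(-1.76,-2.85) + 0.753·(-3.03,-2.6) = (-2.7163,-2.6618)
  v4: (1-0.753)·(4.31,-0.33) + 0.753·(3.38,0.32) = (3.6097,0.1595)
Perimeter = Σ |v_{i+1} − v_i|:
  edge 1→2: √(-5.4065² + -4.1189²) = 6.7968 (running 6.7968)
  edge 2→3: √(1.6028² + -5.5227²) = 5.7506 (running 12.5473)
  edge 3→4: √(6.3260² + 2.8212²) = 6.9266 (running 19.4739)
  edge 4→1: √(-2.5223² + 6.8204²) = 7.2719 (running 26.7458)
Perimeter = 26.7458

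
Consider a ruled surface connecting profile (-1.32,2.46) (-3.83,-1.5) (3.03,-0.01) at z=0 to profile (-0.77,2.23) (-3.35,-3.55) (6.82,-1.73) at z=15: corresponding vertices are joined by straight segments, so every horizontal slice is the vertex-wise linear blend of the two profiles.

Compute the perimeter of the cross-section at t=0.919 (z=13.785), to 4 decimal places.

Cross-section at t=0.919: each vertex is (1-t)·p0[i] + t·p1[i].
  v1: (1-0.919)·(-1.32,2.46) + 0.919·(-0.77,2.23) = (-0.8146,2.2486)
  v2: (1-0.919)·(-3.83,-1.5) + 0.919·(-3.35,-3.55) = (-3.3889,-3.3839)
  v3: (1-0.919)·(3.03,-0.01) + 0.919·(6.82,-1.73) = (6.5130,-1.5907)
Perimeter = Σ |v_{i+1} − v_i|:
  edge 1→2: √(-2.5743² + -5.6326²) = 6.1930 (running 6.1930)
  edge 2→3: √(9.9019² + 1.7933²) = 10.0630 (running 16.2560)
  edge 3→1: √(-7.3276² + 3.8393²) = 8.2725 (running 24.5284)
Perimeter = 24.5284

Perimeter at t=0.919: 24.5284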